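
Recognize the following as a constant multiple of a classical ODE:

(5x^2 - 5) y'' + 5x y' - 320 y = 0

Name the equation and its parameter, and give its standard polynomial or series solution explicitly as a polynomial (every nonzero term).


All three coefficients share the factor -5; dividing through by -5 gives  (1 - x^2) y'' - x y' + 64 y = 0.
This matches the Chebyshev equation (1 - x^2) y'' - x y' + n^2 y = 0 (note the -x y' term, not -2x y') with n^2 = 64, so n = 8; the polynomial solution is T_8(x).
With y = sum_k a_k x^k, matching x^k gives (k+2)(k+1) a_{k+2} = (k^2 - n^2) a_k = (k - 8)(k + 8) a_k. The right side vanishes at k = 8, so the series with the parity of 8 terminates at degree 8.
Standard normalization: leading coefficient of T_n is 2^(n-1), so a_8 = 2^7 = 128. Work downward with a_k = (k+1)(k+2) a_{k+2} / ((k - 8)(k + 8)):
  a_6 = (7)(8)(128) / ((6 - 8)(6 + 8)) = 7168/(-28) = -256
  a_4 = (5)(6)(-256) / ((4 - 8)(4 + 8)) = -7680/(-48) = 160
  a_2 = (3)(4)(160) / ((2 - 8)(2 + 8)) = 1920/(-60) = -32
  a_0 = (1)(2)(-32) / ((0 - 8)(0 + 8)) = -64/(-64) = 1
Hence T_8(x) = 128 x^8 - 256 x^6 + 160 x^4 - 32 x^2 + 1.

T_8(x); series = 128 x^8 - 256 x^6 + 160 x^4 - 32 x^2 + 1


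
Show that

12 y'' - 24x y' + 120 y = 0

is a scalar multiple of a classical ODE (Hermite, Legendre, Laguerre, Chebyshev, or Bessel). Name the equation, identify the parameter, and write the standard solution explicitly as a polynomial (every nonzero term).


All three coefficients share the factor 12; dividing through by 12 gives  y'' - 2x y' + 10 y = 0.
This matches the Hermite equation y'' - 2x y' + 2n y = 0 with 2n = 10, so n = 5; the polynomial solution is H_5(x).
With y = sum_k a_k x^k, matching x^k gives (k+2)(k+1) a_{k+2} = 2(k - n) a_k = 2(k - 5) a_k. The right side vanishes at k = 5, so the series with the parity of 5 terminates at degree 5.
Standard normalization: leading coefficient of H_n is 2^n, so a_5 = 2^5 = 32. Work downward with a_k = (k+1)(k+2) a_{k+2} / (2(k - n)):
  a_3 = (4)(5)(32) / (2(3 - 5)) = 640/(-4) = -160
  a_1 = (2)(3)(-160) / (2(1 - 5)) = -960/(-8) = 120
Hence H_5(x) = 32 x^5 - 160 x^3 + 120 x.

H_5(x); series = 32 x^5 - 160 x^3 + 120 x


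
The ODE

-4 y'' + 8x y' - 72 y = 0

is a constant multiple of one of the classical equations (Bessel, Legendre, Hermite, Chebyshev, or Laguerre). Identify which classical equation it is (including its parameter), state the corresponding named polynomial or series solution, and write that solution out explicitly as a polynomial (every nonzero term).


All three coefficients share the factor -4; dividing through by -4 gives  y'' - 2x y' + 18 y = 0.
This matches the Hermite equation y'' - 2x y' + 2n y = 0 with 2n = 18, so n = 9; the polynomial solution is H_9(x).
With y = sum_k a_k x^k, matching x^k gives (k+2)(k+1) a_{k+2} = 2(k - n) a_k = 2(k - 9) a_k. The right side vanishes at k = 9, so the series with the parity of 9 terminates at degree 9.
Standard normalization: leading coefficient of H_n is 2^n, so a_9 = 2^9 = 512. Work downward with a_k = (k+1)(k+2) a_{k+2} / (2(k - n)):
  a_7 = (8)(9)(512) / (2(7 - 9)) = 36864/(-4) = -9216
  a_5 = (6)(7)(-9216) / (2(5 - 9)) = -387072/(-8) = 48384
  a_3 = (4)(5)(48384) / (2(3 - 9)) = 967680/(-12) = -80640
  a_1 = (2)(3)(-80640) / (2(1 - 9)) = -483840/(-16) = 30240
Hence H_9(x) = 512 x^9 - 9216 x^7 + 48384 x^5 - 80640 x^3 + 30240 x.

H_9(x); series = 512 x^9 - 9216 x^7 + 48384 x^5 - 80640 x^3 + 30240 x


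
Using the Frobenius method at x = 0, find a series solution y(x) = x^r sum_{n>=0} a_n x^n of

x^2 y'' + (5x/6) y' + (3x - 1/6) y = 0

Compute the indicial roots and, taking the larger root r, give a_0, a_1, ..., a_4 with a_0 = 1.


Write in Frobenius form y'' + (p(x)/x) y' + (q(x)/x^2) y = 0:
  p(x) = 5/6,  q(x) = 3x - 1/6.
Indicial equation: r(r-1) + (5/6) r + (-1/6) = 0 -> roots r_1 = 1/2, r_2 = -1/3.
Take r = r_1 = 1/2. Let y(x) = x^r sum_{n>=0} a_n x^n with a_0 = 1.
Substitute y = x^r sum a_n x^n and match x^{r+n}. The recurrence is
  D(n) a_n + 3 a_{n-1} = 0,  where D(n) = (r+n)(r+n-1) + (5/6)(r+n) + (-1/6).
  a_n = -3 / D(n) * a_{n-1}.
Since the indicial polynomial factors as (r - r_1)(r - r_2), D(n) = (r_1 + n - r_1)(r_1 + n - r_2) = n(n + 5/6).
Evaluating step by step (a_0 = 1):
  n = 1: D(1) = 1(1 + 5/6) = 11/6; numerator = -3(1) = -3; a_1 = (-3)/(11/6) = -18/11
  n = 2: D(2) = 2(2 + 5/6) = 17/3; numerator = -3(-18/11) = 54/11; a_2 = (54/11)/(17/3) = 162/187
  n = 3: D(3) = 3(3 + 5/6) = 23/2; numerator = -3(162/187) = -486/187; a_3 = (-486/187)/(23/2) = -972/4301
  n = 4: D(4) = 4(4 + 5/6) = 58/3; numerator = -3(-972/4301) = 2916/4301; a_4 = (2916/4301)/(58/3) = 4374/124729

r = 1/2; a_0 = 1; a_1 = -18/11; a_2 = 162/187; a_3 = -972/4301; a_4 = 4374/124729


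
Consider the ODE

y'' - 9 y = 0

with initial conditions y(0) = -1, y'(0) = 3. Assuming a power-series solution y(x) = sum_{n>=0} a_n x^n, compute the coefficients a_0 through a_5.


Ansatz: y(x) = sum_{n>=0} a_n x^n, so y'(x) = sum_{n>=1} n a_n x^(n-1) and y''(x) = sum_{n>=2} n(n-1) a_n x^(n-2).
Substitute into P(x) y'' + Q(x) y' + R(x) y = 0 with P(x) = 1, Q(x) = 0, R(x) = -9, and match powers of x.
Initial conditions: a_0 = -1, a_1 = 3.
Setting the coefficient of each power of x to zero and solving order by order (substituting the coefficients already found):
  x^0: 2 a_2 - 9 a_0 = 0  ->  2 a_2 = 9 a_0 = -9  ->  a_2 = -9/2
  x^1: 6 a_3 - 9 a_1 = 0  ->  6 a_3 = 9 a_1 = 27  ->  a_3 = 9/2
  x^2: 12 a_4 - 9 a_2 = 0  ->  12 a_4 = 9 a_2 = -81/2  ->  a_4 = -27/8
  x^3: 20 a_5 - 9 a_3 = 0  ->  20 a_5 = 9 a_3 = 81/2  ->  a_5 = 81/40
Truncated series: y(x) = -1 + 3 x - (9/2) x^2 + (9/2) x^3 - (27/8) x^4 + (81/40) x^5 + O(x^6).

a_0 = -1; a_1 = 3; a_2 = -9/2; a_3 = 9/2; a_4 = -27/8; a_5 = 81/40


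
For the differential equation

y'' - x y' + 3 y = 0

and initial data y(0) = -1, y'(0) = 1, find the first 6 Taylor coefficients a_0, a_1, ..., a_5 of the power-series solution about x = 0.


Ansatz: y(x) = sum_{n>=0} a_n x^n, so y'(x) = sum_{n>=1} n a_n x^(n-1) and y''(x) = sum_{n>=2} n(n-1) a_n x^(n-2).
Substitute into P(x) y'' + Q(x) y' + R(x) y = 0 with P(x) = 1, Q(x) = -x, R(x) = 3, and match powers of x.
Initial conditions: a_0 = -1, a_1 = 1.
Setting the coefficient of each power of x to zero and solving order by order (substituting the coefficients already found):
  x^0: 2 a_2 + 3 a_0 = 0  ->  2 a_2 = -3 a_0 = 3  ->  a_2 = 3/2
  x^1: 6 a_3 + 2 a_1 = 0  ->  6 a_3 = -2 a_1 = -2  ->  a_3 = -1/3
  x^2: 12 a_4 + a_2 = 0  ->  12 a_4 = -a_2 = -3/2  ->  a_4 = -1/8
  x^3: 20 a_5 = 0  ->  a_5 = 0
Truncated series: y(x) = -1 + x + (3/2) x^2 - (1/3) x^3 - (1/8) x^4 + O(x^6).

a_0 = -1; a_1 = 1; a_2 = 3/2; a_3 = -1/3; a_4 = -1/8; a_5 = 0


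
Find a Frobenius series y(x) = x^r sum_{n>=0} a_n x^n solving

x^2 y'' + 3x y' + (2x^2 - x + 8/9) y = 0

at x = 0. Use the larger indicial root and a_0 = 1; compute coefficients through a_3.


Write in Frobenius form y'' + (p(x)/x) y' + (q(x)/x^2) y = 0:
  p(x) = 3,  q(x) = 2x^2 - x + 8/9.
Indicial equation: r(r-1) + (3) r + (8/9) = 0 -> roots r_1 = -2/3, r_2 = -4/3.
Take r = r_1 = -2/3. Let y(x) = x^r sum_{n>=0} a_n x^n with a_0 = 1.
Substitute y = x^r sum a_n x^n and match x^{r+n}. The recurrence is
  D(n) a_n - 1 a_{n-1} + 2 a_{n-2} = 0,  where D(n) = (r+n)(r+n-1) + (3)(r+n) + (8/9).
  a_n = [1 a_{n-1} - 2 a_{n-2}] / D(n).
Since the indicial polynomial factors as (r - r_1)(r - r_2), D(n) = (r_1 + n - r_1)(r_1 + n - r_2) = n(n + 2/3).
Evaluating step by step (a_0 = 1):
  n = 1: D(1) = 1(1 + 2/3) = 5/3; numerator = 1(1) = 1; a_1 = (1)/(5/3) = 3/5
  n = 2: D(2) = 2(2 + 2/3) = 16/3; numerator = 1(3/5) - 2(1) = -7/5; a_2 = (-7/5)/(16/3) = -21/80
  n = 3: D(3) = 3(3 + 2/3) = 11; numerator = 1(-21/80) - 2(3/5) = -117/80; a_3 = (-117/80)/(11) = -117/880

r = -2/3; a_0 = 1; a_1 = 3/5; a_2 = -21/80; a_3 = -117/880


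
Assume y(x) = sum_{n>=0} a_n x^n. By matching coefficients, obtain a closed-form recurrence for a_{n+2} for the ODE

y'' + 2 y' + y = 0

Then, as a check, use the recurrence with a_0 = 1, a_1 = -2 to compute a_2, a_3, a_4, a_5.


Substitute y = sum_n a_n x^n.
y''(x) has coefficient (n+2)(n+1) a_{n+2} at x^n;
2 y'(x) has coefficient 2 (n+1) a_{n+1} at x^n;
y(x) has coefficient 1 a_n at x^n.
Matching x^n: (n+2)(n+1) a_{n+2} + 2 (n+1) a_{n+1} + 1 a_n = 0.
Thus a_{n+2} = [-2 (n+1) a_{n+1} - 1 a_n] / ((n+1)(n+2)).

Check with a_0 = 1, a_1 = -2 (apply the recurrence for n = 0, 1, 2, 3): a_0 = 1, a_1 = -2, a_2 = 3/2, a_3 = -2/3, a_4 = 5/24, a_5 = -1/20.

a_(n+2) = [-2 (n+1) a_(n+1) - 1 a_n] / ((n+1)(n+2)); check: a_0 = 1, a_1 = -2, a_2 = 3/2, a_3 = -2/3, a_4 = 5/24, a_5 = -1/20


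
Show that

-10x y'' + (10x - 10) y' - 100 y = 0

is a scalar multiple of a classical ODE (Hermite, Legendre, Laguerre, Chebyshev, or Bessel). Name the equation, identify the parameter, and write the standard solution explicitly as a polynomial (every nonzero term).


All three coefficients share the factor -10; dividing through by -10 gives  x y'' + (1 - x) y' + 10 y = 0.
This matches the Laguerre equation x y'' + (1 - x) y' + n y = 0 with n = 10; the polynomial solution is L_10(x).
With y = sum_k a_k x^k, matching x^k gives (k+1)k a_{k+1} + (k+1) a_{k+1} - k a_k + n a_k = 0, i.e. (k+1)^2 a_{k+1} = (k - n) a_k = (k - 10) a_k. The right side vanishes at k = 10, so the series terminates at degree 10.
Standard normalization L_n(0) = 1 gives a_0 = 1. Work upward with a_{k+1} = (k - 10) a_k / (k+1)^2:
  a_1 = (0 - 10)(1) / 1^2 = -10/1 = -10
  a_2 = (1 - 10)(-10) / 2^2 = 90/4 = 45/2
  a_3 = (2 - 10)(45/2) / 3^2 = -180/9 = -20
  a_4 = (3 - 10)(-20) / 4^2 = 140/16 = 35/4
  a_5 = (4 - 10)(35/4) / 5^2 = (-105/2)/25 = -21/10
  a_6 = (5 - 10)(-21/10) / 6^2 = (21/2)/36 = 7/24
  a_7 = (6 - 10)(7/24) / 7^2 = (-7/6)/49 = -1/42
  a_8 = (7 - 10)(-1/42) / 8^2 = (1/14)/64 = 1/896
  a_9 = (8 - 10)(1/896) / 9^2 = (-1/448)/81 = -1/36288
  a_10 = (9 - 10)(-1/36288) / 10^2 = (1/36288)/100 = 1/3628800
Hence L_10(x) = x^10/3628800 - x^9/36288 + x^8/896 - x^7/42 + 7 x^6/24 - 21 x^5/10 + 35 x^4/4 - 20 x^3 + 45 x^2/2 - 10 x + 1.

L_10(x); series = x^10/3628800 - x^9/36288 + x^8/896 - x^7/42 + 7 x^6/24 - 21 x^5/10 + 35 x^4/4 - 20 x^3 + 45 x^2/2 - 10 x + 1


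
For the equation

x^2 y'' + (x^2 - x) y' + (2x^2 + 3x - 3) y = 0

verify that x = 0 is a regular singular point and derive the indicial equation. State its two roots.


Divide by x^2 to reach normal form y'' + P_1(x) y' + P_2(x) y = 0 with P_1(x) = 1 - 1/x and P_2(x) = 2 + 3/x - 3/x^2.
x = 0 is a singular point because the y'-coefficient 1 - 1/x has a pole at x = 0 and the y-coefficient 2 + 3/x - 3/x^2 has a pole at x = 0.
It is a regular singular point because x P_1(x) = p(x) = x - 1 and x^2 P_2(x) = q(x) = 2x^2 + 3x - 3 are polynomials, hence analytic at x = 0.
p(0) = -1,  q(0) = -3.
Indicial equation: r(r-1) + p(0) r + q(0) = 0, i.e. r^2 + (p(0) - 1) r + q(0) = 0, i.e. r^2 - 2 r - 3 = 0.
Discriminant: (-2)^2 - 4(-3) = 16, so r = (2 ± 4)/2.
Solving: r_1 = 3, r_2 = -1.

indicial: r^2 - 2 r - 3 = 0; roots r_1 = 3, r_2 = -1


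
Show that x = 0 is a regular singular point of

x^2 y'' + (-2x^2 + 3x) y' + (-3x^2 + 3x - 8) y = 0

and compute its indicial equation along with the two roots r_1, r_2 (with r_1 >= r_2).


Divide by x^2 to reach normal form y'' + P_1(x) y' + P_2(x) y = 0 with P_1(x) = -2 + 3/x and P_2(x) = -3 + 3/x - 8/x^2.
x = 0 is a singular point because the y'-coefficient -2 + 3/x has a pole at x = 0 and the y-coefficient -3 + 3/x - 8/x^2 has a pole at x = 0.
It is a regular singular point because x P_1(x) = p(x) = 3 - 2x and x^2 P_2(x) = q(x) = -3x^2 + 3x - 8 are polynomials, hence analytic at x = 0.
p(0) = 3,  q(0) = -8.
Indicial equation: r(r-1) + p(0) r + q(0) = 0, i.e. r^2 + (p(0) - 1) r + q(0) = 0, i.e. r^2 + 2 r - 8 = 0.
Discriminant: (2)^2 - 4(-8) = 36, so r = (-2 ± 6)/2.
Solving: r_1 = 2, r_2 = -4.

indicial: r^2 + 2 r - 8 = 0; roots r_1 = 2, r_2 = -4


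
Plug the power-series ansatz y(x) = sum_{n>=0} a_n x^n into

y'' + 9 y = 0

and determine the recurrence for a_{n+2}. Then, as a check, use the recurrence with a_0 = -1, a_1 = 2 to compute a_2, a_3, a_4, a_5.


Substitute y = sum_n a_n x^n into y'' + (const) y = 0.
y''(x) = sum_{n>=0} (n+2)(n+1) a_{n+2} x^n.
The ODE becomes sum_n [(n+2)(n+1) a_{n+2} + 9 a_n] x^n = 0.
Setting each coefficient to zero gives the recurrence:
  (n+2)(n+1) a_{n+2} + 9 a_n = 0,
  a_{n+2} = -9 / ((n+1)(n+2)) a_n.

Check with a_0 = -1, a_1 = 2 (apply the recurrence for n = 0, 1, 2, 3): a_0 = -1, a_1 = 2, a_2 = 9/2, a_3 = -3, a_4 = -27/8, a_5 = 27/20.

a_{n+2} = -9/((n+1)(n+2)) * a_n; check: a_0 = -1, a_1 = 2, a_2 = 9/2, a_3 = -3, a_4 = -27/8, a_5 = 27/20


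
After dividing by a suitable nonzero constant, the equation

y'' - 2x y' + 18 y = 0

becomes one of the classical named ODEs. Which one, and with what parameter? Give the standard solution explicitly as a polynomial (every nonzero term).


The equation is already in a standard form:  y'' - 2x y' + 18 y = 0.
This matches the Hermite equation y'' - 2x y' + 2n y = 0 with 2n = 18, so n = 9; the polynomial solution is H_9(x).
With y = sum_k a_k x^k, matching x^k gives (k+2)(k+1) a_{k+2} = 2(k - n) a_k = 2(k - 9) a_k. The right side vanishes at k = 9, so the series with the parity of 9 terminates at degree 9.
Standard normalization: leading coefficient of H_n is 2^n, so a_9 = 2^9 = 512. Work downward with a_k = (k+1)(k+2) a_{k+2} / (2(k - n)):
  a_7 = (8)(9)(512) / (2(7 - 9)) = 36864/(-4) = -9216
  a_5 = (6)(7)(-9216) / (2(5 - 9)) = -387072/(-8) = 48384
  a_3 = (4)(5)(48384) / (2(3 - 9)) = 967680/(-12) = -80640
  a_1 = (2)(3)(-80640) / (2(1 - 9)) = -483840/(-16) = 30240
Hence H_9(x) = 512 x^9 - 9216 x^7 + 48384 x^5 - 80640 x^3 + 30240 x.

H_9(x); series = 512 x^9 - 9216 x^7 + 48384 x^5 - 80640 x^3 + 30240 x


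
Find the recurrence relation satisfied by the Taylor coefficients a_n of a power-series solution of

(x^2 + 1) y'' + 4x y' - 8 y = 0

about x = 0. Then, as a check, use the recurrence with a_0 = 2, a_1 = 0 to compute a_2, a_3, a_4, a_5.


Substitute y = sum_n a_n x^n.
(1 + 1 x^2) y'' contributes (n+2)(n+1) a_{n+2} + n(n-1) a_n at x^n.
4 x y'(x) contributes 4 n a_n at x^n.
-8 y(x) contributes -8 a_n at x^n.
Matching x^n: (n+2)(n+1) a_{n+2} + (n(n-1) + 4 n - 8) a_n = 0.
Thus a_{n+2} = (-n(n-1) - 4 n + 8) / ((n+1)(n+2)) * a_n.

Check with a_0 = 2, a_1 = 0 (apply the recurrence for n = 0, 1, 2, 3): a_0 = 2, a_1 = 0, a_2 = 8, a_3 = 0, a_4 = -4/3, a_5 = 0.

a_(n+2) = (-n(n-1) - 4 n + 8) / ((n+1)(n+2)) * a_n; check: a_0 = 2, a_1 = 0, a_2 = 8, a_3 = 0, a_4 = -4/3, a_5 = 0


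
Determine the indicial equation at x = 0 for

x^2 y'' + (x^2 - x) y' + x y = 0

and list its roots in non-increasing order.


Divide by x^2 to reach normal form y'' + P_1(x) y' + P_2(x) y = 0 with P_1(x) = 1 - 1/x and P_2(x) = 1/x.
x = 0 is a singular point because the y'-coefficient 1 - 1/x has a pole at x = 0 and the y-coefficient 1/x has a pole at x = 0.
It is a regular singular point because x P_1(x) = p(x) = x - 1 and x^2 P_2(x) = q(x) = x are polynomials, hence analytic at x = 0.
p(0) = -1,  q(0) = 0.
Indicial equation: r(r-1) + p(0) r + q(0) = 0, i.e. r^2 + (p(0) - 1) r + q(0) = 0, i.e. r^2 - 2 r = 0.
Discriminant: (-2)^2 - 4(0) = 4, so r = (2 ± 2)/2.
Solving: r_1 = 2, r_2 = 0.

indicial: r^2 - 2 r = 0; roots r_1 = 2, r_2 = 0


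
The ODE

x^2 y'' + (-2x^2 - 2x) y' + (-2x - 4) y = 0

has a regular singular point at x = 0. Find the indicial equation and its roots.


Divide by x^2 to reach normal form y'' + P_1(x) y' + P_2(x) y = 0 with P_1(x) = -2 - 2/x and P_2(x) = -2/x - 4/x^2.
x = 0 is a singular point because the y'-coefficient -2 - 2/x has a pole at x = 0 and the y-coefficient -2/x - 4/x^2 has a pole at x = 0.
It is a regular singular point because x P_1(x) = p(x) = -2x - 2 and x^2 P_2(x) = q(x) = -2x - 4 are polynomials, hence analytic at x = 0.
p(0) = -2,  q(0) = -4.
Indicial equation: r(r-1) + p(0) r + q(0) = 0, i.e. r^2 + (p(0) - 1) r + q(0) = 0, i.e. r^2 - 3 r - 4 = 0.
Discriminant: (-3)^2 - 4(-4) = 25, so r = (3 ± 5)/2.
Solving: r_1 = 4, r_2 = -1.

indicial: r^2 - 3 r - 4 = 0; roots r_1 = 4, r_2 = -1


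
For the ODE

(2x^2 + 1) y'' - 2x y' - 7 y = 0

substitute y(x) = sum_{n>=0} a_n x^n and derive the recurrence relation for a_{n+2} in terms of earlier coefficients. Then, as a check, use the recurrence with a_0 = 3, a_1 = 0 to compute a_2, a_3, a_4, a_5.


Substitute y = sum_n a_n x^n.
(1 + 2 x^2) y'' contributes (n+2)(n+1) a_{n+2} + 2 n(n-1) a_n at x^n.
-2 x y'(x) contributes -2 n a_n at x^n.
-7 y(x) contributes -7 a_n at x^n.
Matching x^n: (n+2)(n+1) a_{n+2} + (2 n(n-1) - 2 n - 7) a_n = 0.
Thus a_{n+2} = (-2 n(n-1) + 2 n + 7) / ((n+1)(n+2)) * a_n.

Check with a_0 = 3, a_1 = 0 (apply the recurrence for n = 0, 1, 2, 3): a_0 = 3, a_1 = 0, a_2 = 21/2, a_3 = 0, a_4 = 49/8, a_5 = 0.

a_(n+2) = (-2 n(n-1) + 2 n + 7) / ((n+1)(n+2)) * a_n; check: a_0 = 3, a_1 = 0, a_2 = 21/2, a_3 = 0, a_4 = 49/8, a_5 = 0


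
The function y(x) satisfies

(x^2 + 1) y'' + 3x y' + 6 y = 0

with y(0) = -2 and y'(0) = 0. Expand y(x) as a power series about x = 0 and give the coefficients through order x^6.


Ansatz: y(x) = sum_{n>=0} a_n x^n, so y'(x) = sum_{n>=1} n a_n x^(n-1) and y''(x) = sum_{n>=2} n(n-1) a_n x^(n-2).
Substitute into P(x) y'' + Q(x) y' + R(x) y = 0 with P(x) = x^2 + 1, Q(x) = 3x, R(x) = 6, and match powers of x.
Initial conditions: a_0 = -2, a_1 = 0.
Setting the coefficient of each power of x to zero and solving order by order (substituting the coefficients already found):
  x^0: 2 a_2 + 6 a_0 = 0  ->  2 a_2 = -6 a_0 = 12  ->  a_2 = 6
  x^1: 6 a_3 + 9 a_1 = 0  ->  6 a_3 = -9 a_1 = 0  ->  a_3 = 0
  x^2: 12 a_4 + 14 a_2 = 0  ->  12 a_4 = -14 a_2 = -84  ->  a_4 = -7
  x^3: 20 a_5 + 21 a_3 = 0  ->  20 a_5 = -21 a_3 = 0  ->  a_5 = 0
  x^4: 30 a_6 + 30 a_4 = 0  ->  30 a_6 = -30 a_4 = 210  ->  a_6 = 7
Truncated series: y(x) = -2 + 6 x^2 - 7 x^4 + 7 x^6 + O(x^7).

a_0 = -2; a_1 = 0; a_2 = 6; a_3 = 0; a_4 = -7; a_5 = 0; a_6 = 7


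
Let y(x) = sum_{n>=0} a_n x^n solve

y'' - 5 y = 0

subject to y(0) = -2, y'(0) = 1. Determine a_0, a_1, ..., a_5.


Ansatz: y(x) = sum_{n>=0} a_n x^n, so y'(x) = sum_{n>=1} n a_n x^(n-1) and y''(x) = sum_{n>=2} n(n-1) a_n x^(n-2).
Substitute into P(x) y'' + Q(x) y' + R(x) y = 0 with P(x) = 1, Q(x) = 0, R(x) = -5, and match powers of x.
Initial conditions: a_0 = -2, a_1 = 1.
Setting the coefficient of each power of x to zero and solving order by order (substituting the coefficients already found):
  x^0: 2 a_2 - 5 a_0 = 0  ->  2 a_2 = 5 a_0 = -10  ->  a_2 = -5
  x^1: 6 a_3 - 5 a_1 = 0  ->  6 a_3 = 5 a_1 = 5  ->  a_3 = 5/6
  x^2: 12 a_4 - 5 a_2 = 0  ->  12 a_4 = 5 a_2 = -25  ->  a_4 = -25/12
  x^3: 20 a_5 - 5 a_3 = 0  ->  20 a_5 = 5 a_3 = 25/6  ->  a_5 = 5/24
Truncated series: y(x) = -2 + x - 5 x^2 + (5/6) x^3 - (25/12) x^4 + (5/24) x^5 + O(x^6).

a_0 = -2; a_1 = 1; a_2 = -5; a_3 = 5/6; a_4 = -25/12; a_5 = 5/24


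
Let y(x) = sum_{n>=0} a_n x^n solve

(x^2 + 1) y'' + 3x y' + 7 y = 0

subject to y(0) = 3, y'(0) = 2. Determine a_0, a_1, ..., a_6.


Ansatz: y(x) = sum_{n>=0} a_n x^n, so y'(x) = sum_{n>=1} n a_n x^(n-1) and y''(x) = sum_{n>=2} n(n-1) a_n x^(n-2).
Substitute into P(x) y'' + Q(x) y' + R(x) y = 0 with P(x) = x^2 + 1, Q(x) = 3x, R(x) = 7, and match powers of x.
Initial conditions: a_0 = 3, a_1 = 2.
Setting the coefficient of each power of x to zero and solving order by order (substituting the coefficients already found):
  x^0: 2 a_2 + 7 a_0 = 0  ->  2 a_2 = -7 a_0 = -21  ->  a_2 = -21/2
  x^1: 6 a_3 + 10 a_1 = 0  ->  6 a_3 = -10 a_1 = -20  ->  a_3 = -10/3
  x^2: 12 a_4 + 15 a_2 = 0  ->  12 a_4 = -15 a_2 = 315/2  ->  a_4 = 105/8
  x^3: 20 a_5 + 22 a_3 = 0  ->  20 a_5 = -22 a_3 = 220/3  ->  a_5 = 11/3
  x^4: 30 a_6 + 31 a_4 = 0  ->  30 a_6 = -31 a_4 = -3255/8  ->  a_6 = -217/16
Truncated series: y(x) = 3 + 2 x - (21/2) x^2 - (10/3) x^3 + (105/8) x^4 + (11/3) x^5 - (217/16) x^6 + O(x^7).

a_0 = 3; a_1 = 2; a_2 = -21/2; a_3 = -10/3; a_4 = 105/8; a_5 = 11/3; a_6 = -217/16


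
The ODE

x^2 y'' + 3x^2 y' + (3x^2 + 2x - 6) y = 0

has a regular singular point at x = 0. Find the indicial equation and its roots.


Divide by x^2 to reach normal form y'' + P_1(x) y' + P_2(x) y = 0 with P_1(x) = 3 and P_2(x) = 3 + 2/x - 6/x^2.
x = 0 is a singular point because the y-coefficient 3 + 2/x - 6/x^2 has a pole at x = 0.
It is a regular singular point because x P_1(x) = p(x) = 3x and x^2 P_2(x) = q(x) = 3x^2 + 2x - 6 are polynomials, hence analytic at x = 0.
p(0) = 0,  q(0) = -6.
Indicial equation: r(r-1) + p(0) r + q(0) = 0, i.e. r^2 + (p(0) - 1) r + q(0) = 0, i.e. r^2 - 1 r - 6 = 0.
Discriminant: (-1)^2 - 4(-6) = 25, so r = (1 ± 5)/2.
Solving: r_1 = 3, r_2 = -2.

indicial: r^2 - 1 r - 6 = 0; roots r_1 = 3, r_2 = -2


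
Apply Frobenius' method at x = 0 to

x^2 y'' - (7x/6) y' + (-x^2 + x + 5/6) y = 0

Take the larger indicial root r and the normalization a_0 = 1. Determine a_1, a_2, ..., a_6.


Write in Frobenius form y'' + (p(x)/x) y' + (q(x)/x^2) y = 0:
  p(x) = -7/6,  q(x) = -x^2 + x + 5/6.
Indicial equation: r(r-1) + (-7/6) r + (5/6) = 0 -> roots r_1 = 5/3, r_2 = 1/2.
Take r = r_1 = 5/3. Let y(x) = x^r sum_{n>=0} a_n x^n with a_0 = 1.
Substitute y = x^r sum a_n x^n and match x^{r+n}. The recurrence is
  D(n) a_n + 1 a_{n-1} - 1 a_{n-2} = 0,  where D(n) = (r+n)(r+n-1) + (-7/6)(r+n) + (5/6).
  a_n = [-1 a_{n-1} + 1 a_{n-2}] / D(n).
Since the indicial polynomial factors as (r - r_1)(r - r_2), D(n) = (r_1 + n - r_1)(r_1 + n - r_2) = n(n + 7/6).
Evaluating step by step (a_0 = 1):
  n = 1: D(1) = 1(1 + 7/6) = 13/6; numerator = -1(1) = -1; a_1 = (-1)/(13/6) = -6/13
  n = 2: D(2) = 2(2 + 7/6) = 19/3; numerator = -1(-6/13) + 1(1) = 19/13; a_2 = (19/13)/(19/3) = 3/13
  n = 3: D(3) = 3(3 + 7/6) = 25/2; numerator = -1(3/13) + 1(-6/13) = -9/13; a_3 = (-9/13)/(25/2) = -18/325
  n = 4: D(4) = 4(4 + 7/6) = 62/3; numerator = -1(-18/325) + 1(3/13) = 93/325; a_4 = (93/325)/(62/3) = 9/650
  n = 5: D(5) = 5(5 + 7/6) = 185/6; numerator = -1(9/650) + 1(-18/325) = -9/130; a_5 = (-9/130)/(185/6) = -27/12025
  n = 6: D(6) = 6(6 + 7/6) = 43; numerator = -1(-27/12025) + 1(9/650) = 387/24050; a_6 = (387/24050)/(43) = 9/24050

r = 5/3; a_0 = 1; a_1 = -6/13; a_2 = 3/13; a_3 = -18/325; a_4 = 9/650; a_5 = -27/12025; a_6 = 9/24050


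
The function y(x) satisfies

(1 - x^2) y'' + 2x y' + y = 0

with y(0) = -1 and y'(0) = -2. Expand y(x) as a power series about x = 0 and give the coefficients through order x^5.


Ansatz: y(x) = sum_{n>=0} a_n x^n, so y'(x) = sum_{n>=1} n a_n x^(n-1) and y''(x) = sum_{n>=2} n(n-1) a_n x^(n-2).
Substitute into P(x) y'' + Q(x) y' + R(x) y = 0 with P(x) = 1 - x^2, Q(x) = 2x, R(x) = 1, and match powers of x.
Initial conditions: a_0 = -1, a_1 = -2.
Setting the coefficient of each power of x to zero and solving order by order (substituting the coefficients already found):
  x^0: 2 a_2 + a_0 = 0  ->  2 a_2 = -a_0 = 1  ->  a_2 = 1/2
  x^1: 6 a_3 + 3 a_1 = 0  ->  6 a_3 = -3 a_1 = 6  ->  a_3 = 1
  x^2: 12 a_4 + 3 a_2 = 0  ->  12 a_4 = -3 a_2 = -3/2  ->  a_4 = -1/8
  x^3: 20 a_5 + a_3 = 0  ->  20 a_5 = -a_3 = -1  ->  a_5 = -1/20
Truncated series: y(x) = -1 - 2 x + (1/2) x^2 + x^3 - (1/8) x^4 - (1/20) x^5 + O(x^6).

a_0 = -1; a_1 = -2; a_2 = 1/2; a_3 = 1; a_4 = -1/8; a_5 = -1/20


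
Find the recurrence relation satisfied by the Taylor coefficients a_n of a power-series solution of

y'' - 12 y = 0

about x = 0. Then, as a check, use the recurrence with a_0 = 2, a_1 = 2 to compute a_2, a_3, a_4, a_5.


Substitute y = sum_n a_n x^n into y'' + (const) y = 0.
y''(x) = sum_{n>=0} (n+2)(n+1) a_{n+2} x^n.
The ODE becomes sum_n [(n+2)(n+1) a_{n+2} - 12 a_n] x^n = 0.
Setting each coefficient to zero gives the recurrence:
  (n+2)(n+1) a_{n+2} - 12 a_n = 0,
  a_{n+2} = 12 / ((n+1)(n+2)) a_n.

Check with a_0 = 2, a_1 = 2 (apply the recurrence for n = 0, 1, 2, 3): a_0 = 2, a_1 = 2, a_2 = 12, a_3 = 4, a_4 = 12, a_5 = 12/5.

a_{n+2} = 12/((n+1)(n+2)) * a_n; check: a_0 = 2, a_1 = 2, a_2 = 12, a_3 = 4, a_4 = 12, a_5 = 12/5


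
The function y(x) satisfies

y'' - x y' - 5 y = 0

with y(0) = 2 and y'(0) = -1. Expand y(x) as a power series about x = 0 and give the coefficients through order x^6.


Ansatz: y(x) = sum_{n>=0} a_n x^n, so y'(x) = sum_{n>=1} n a_n x^(n-1) and y''(x) = sum_{n>=2} n(n-1) a_n x^(n-2).
Substitute into P(x) y'' + Q(x) y' + R(x) y = 0 with P(x) = 1, Q(x) = -x, R(x) = -5, and match powers of x.
Initial conditions: a_0 = 2, a_1 = -1.
Setting the coefficient of each power of x to zero and solving order by order (substituting the coefficients already found):
  x^0: 2 a_2 - 5 a_0 = 0  ->  2 a_2 = 5 a_0 = 10  ->  a_2 = 5
  x^1: 6 a_3 - 6 a_1 = 0  ->  6 a_3 = 6 a_1 = -6  ->  a_3 = -1
  x^2: 12 a_4 - 7 a_2 = 0  ->  12 a_4 = 7 a_2 = 35  ->  a_4 = 35/12
  x^3: 20 a_5 - 8 a_3 = 0  ->  20 a_5 = 8 a_3 = -8  ->  a_5 = -2/5
  x^4: 30 a_6 - 9 a_4 = 0  ->  30 a_6 = 9 a_4 = 105/4  ->  a_6 = 7/8
Truncated series: y(x) = 2 - x + 5 x^2 - x^3 + (35/12) x^4 - (2/5) x^5 + (7/8) x^6 + O(x^7).

a_0 = 2; a_1 = -1; a_2 = 5; a_3 = -1; a_4 = 35/12; a_5 = -2/5; a_6 = 7/8


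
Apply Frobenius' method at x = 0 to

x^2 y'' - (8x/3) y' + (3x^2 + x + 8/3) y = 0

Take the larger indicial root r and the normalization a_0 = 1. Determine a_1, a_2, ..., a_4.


Write in Frobenius form y'' + (p(x)/x) y' + (q(x)/x^2) y = 0:
  p(x) = -8/3,  q(x) = 3x^2 + x + 8/3.
Indicial equation: r(r-1) + (-8/3) r + (8/3) = 0 -> roots r_1 = 8/3, r_2 = 1.
Take r = r_1 = 8/3. Let y(x) = x^r sum_{n>=0} a_n x^n with a_0 = 1.
Substitute y = x^r sum a_n x^n and match x^{r+n}. The recurrence is
  D(n) a_n + 1 a_{n-1} + 3 a_{n-2} = 0,  where D(n) = (r+n)(r+n-1) + (-8/3)(r+n) + (8/3).
  a_n = [-1 a_{n-1} - 3 a_{n-2}] / D(n).
Since the indicial polynomial factors as (r - r_1)(r - r_2), D(n) = (r_1 + n - r_1)(r_1 + n - r_2) = n(n + 5/3).
Evaluating step by step (a_0 = 1):
  n = 1: D(1) = 1(1 + 5/3) = 8/3; numerator = -1(1) = -1; a_1 = (-1)/(8/3) = -3/8
  n = 2: D(2) = 2(2 + 5/3) = 22/3; numerator = -1(-3/8) - 3(1) = -21/8; a_2 = (-21/8)/(22/3) = -63/176
  n = 3: D(3) = 3(3 + 5/3) = 14; numerator = -1(-63/176) - 3(-3/8) = 261/176; a_3 = (261/176)/(14) = 261/2464
  n = 4: D(4) = 4(4 + 5/3) = 68/3; numerator = -1(261/2464) - 3(-63/176) = 2385/2464; a_4 = (2385/2464)/(68/3) = 7155/167552

r = 8/3; a_0 = 1; a_1 = -3/8; a_2 = -63/176; a_3 = 261/2464; a_4 = 7155/167552


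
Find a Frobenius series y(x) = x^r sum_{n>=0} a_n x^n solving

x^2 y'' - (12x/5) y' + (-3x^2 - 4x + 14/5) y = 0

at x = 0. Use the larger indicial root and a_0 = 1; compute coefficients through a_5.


Write in Frobenius form y'' + (p(x)/x) y' + (q(x)/x^2) y = 0:
  p(x) = -12/5,  q(x) = -3x^2 - 4x + 14/5.
Indicial equation: r(r-1) + (-12/5) r + (14/5) = 0 -> roots r_1 = 2, r_2 = 7/5.
Take r = r_1 = 2. Let y(x) = x^r sum_{n>=0} a_n x^n with a_0 = 1.
Substitute y = x^r sum a_n x^n and match x^{r+n}. The recurrence is
  D(n) a_n - 4 a_{n-1} - 3 a_{n-2} = 0,  where D(n) = (r+n)(r+n-1) + (-12/5)(r+n) + (14/5).
  a_n = [4 a_{n-1} + 3 a_{n-2}] / D(n).
Since the indicial polynomial factors as (r - r_1)(r - r_2), D(n) = (r_1 + n - r_1)(r_1 + n - r_2) = n(n + 3/5).
Evaluating step by step (a_0 = 1):
  n = 1: D(1) = 1(1 + 3/5) = 8/5; numerator = 4(1) = 4; a_1 = (4)/(8/5) = 5/2
  n = 2: D(2) = 2(2 + 3/5) = 26/5; numerator = 4(5/2) + 3(1) = 13; a_2 = (13)/(26/5) = 5/2
  n = 3: D(3) = 3(3 + 3/5) = 54/5; numerator = 4(5/2) + 3(5/2) = 35/2; a_3 = (35/2)/(54/5) = 175/108
  n = 4: D(4) = 4(4 + 3/5) = 92/5; numerator = 4(175/108) + 3(5/2) = 755/54; a_4 = (755/54)/(92/5) = 3775/4968
  n = 5: D(5) = 5(5 + 3/5) = 28; numerator = 4(3775/4968) + 3(175/108) = 19625/2484; a_5 = (19625/2484)/(28) = 19625/69552

r = 2; a_0 = 1; a_1 = 5/2; a_2 = 5/2; a_3 = 175/108; a_4 = 3775/4968; a_5 = 19625/69552


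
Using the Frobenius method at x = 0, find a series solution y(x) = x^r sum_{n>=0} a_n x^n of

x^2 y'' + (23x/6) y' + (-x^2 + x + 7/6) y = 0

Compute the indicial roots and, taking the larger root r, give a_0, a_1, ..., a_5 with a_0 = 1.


Write in Frobenius form y'' + (p(x)/x) y' + (q(x)/x^2) y = 0:
  p(x) = 23/6,  q(x) = -x^2 + x + 7/6.
Indicial equation: r(r-1) + (23/6) r + (7/6) = 0 -> roots r_1 = -1/2, r_2 = -7/3.
Take r = r_1 = -1/2. Let y(x) = x^r sum_{n>=0} a_n x^n with a_0 = 1.
Substitute y = x^r sum a_n x^n and match x^{r+n}. The recurrence is
  D(n) a_n + 1 a_{n-1} - 1 a_{n-2} = 0,  where D(n) = (r+n)(r+n-1) + (23/6)(r+n) + (7/6).
  a_n = [-1 a_{n-1} + 1 a_{n-2}] / D(n).
Since the indicial polynomial factors as (r - r_1)(r - r_2), D(n) = (r_1 + n - r_1)(r_1 + n - r_2) = n(n + 11/6).
Evaluating step by step (a_0 = 1):
  n = 1: D(1) = 1(1 + 11/6) = 17/6; numerator = -1(1) = -1; a_1 = (-1)/(17/6) = -6/17
  n = 2: D(2) = 2(2 + 11/6) = 23/3; numerator = -1(-6/17) + 1(1) = 23/17; a_2 = (23/17)/(23/3) = 3/17
  n = 3: D(3) = 3(3 + 11/6) = 29/2; numerator = -1(3/17) + 1(-6/17) = -9/17; a_3 = (-9/17)/(29/2) = -18/493
  n = 4: D(4) = 4(4 + 11/6) = 70/3; numerator = -1(-18/493) + 1(3/17) = 105/493; a_4 = (105/493)/(70/3) = 9/986
  n = 5: D(5) = 5(5 + 11/6) = 205/6; numerator = -1(9/986) + 1(-18/493) = -45/986; a_5 = (-45/986)/(205/6) = -27/20213

r = -1/2; a_0 = 1; a_1 = -6/17; a_2 = 3/17; a_3 = -18/493; a_4 = 9/986; a_5 = -27/20213


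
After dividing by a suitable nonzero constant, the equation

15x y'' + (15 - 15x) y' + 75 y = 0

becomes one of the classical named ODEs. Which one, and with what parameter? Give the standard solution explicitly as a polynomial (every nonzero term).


All three coefficients share the factor 15; dividing through by 15 gives  x y'' + (1 - x) y' + 5 y = 0.
This matches the Laguerre equation x y'' + (1 - x) y' + n y = 0 with n = 5; the polynomial solution is L_5(x).
With y = sum_k a_k x^k, matching x^k gives (k+1)k a_{k+1} + (k+1) a_{k+1} - k a_k + n a_k = 0, i.e. (k+1)^2 a_{k+1} = (k - n) a_k = (k - 5) a_k. The right side vanishes at k = 5, so the series terminates at degree 5.
Standard normalization L_n(0) = 1 gives a_0 = 1. Work upward with a_{k+1} = (k - 5) a_k / (k+1)^2:
  a_1 = (0 - 5)(1) / 1^2 = -5/1 = -5
  a_2 = (1 - 5)(-5) / 2^2 = 20/4 = 5
  a_3 = (2 - 5)(5) / 3^2 = -15/9 = -5/3
  a_4 = (3 - 5)(-5/3) / 4^2 = (10/3)/16 = 5/24
  a_5 = (4 - 5)(5/24) / 5^2 = (-5/24)/25 = -1/120
Hence L_5(x) = -x^5/120 + 5 x^4/24 - 5 x^3/3 + 5 x^2 - 5 x + 1.

L_5(x); series = -x^5/120 + 5 x^4/24 - 5 x^3/3 + 5 x^2 - 5 x + 1


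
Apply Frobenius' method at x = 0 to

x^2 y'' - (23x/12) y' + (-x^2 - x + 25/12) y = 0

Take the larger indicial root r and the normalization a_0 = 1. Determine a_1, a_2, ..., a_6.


Write in Frobenius form y'' + (p(x)/x) y' + (q(x)/x^2) y = 0:
  p(x) = -23/12,  q(x) = -x^2 - x + 25/12.
Indicial equation: r(r-1) + (-23/12) r + (25/12) = 0 -> roots r_1 = 5/3, r_2 = 5/4.
Take r = r_1 = 5/3. Let y(x) = x^r sum_{n>=0} a_n x^n with a_0 = 1.
Substitute y = x^r sum a_n x^n and match x^{r+n}. The recurrence is
  D(n) a_n - 1 a_{n-1} - 1 a_{n-2} = 0,  where D(n) = (r+n)(r+n-1) + (-23/12)(r+n) + (25/12).
  a_n = [1 a_{n-1} + 1 a_{n-2}] / D(n).
Since the indicial polynomial factors as (r - r_1)(r - r_2), D(n) = (r_1 + n - r_1)(r_1 + n - r_2) = n(n + 5/12).
Evaluating step by step (a_0 = 1):
  n = 1: D(1) = 1(1 + 5/12) = 17/12; numerator = 1(1) = 1; a_1 = (1)/(17/12) = 12/17
  n = 2: D(2) = 2(2 + 5/12) = 29/6; numerator = 1(12/17) + 1(1) = 29/17; a_2 = (29/17)/(29/6) = 6/17
  n = 3: D(3) = 3(3 + 5/12) = 41/4; numerator = 1(6/17) + 1(12/17) = 18/17; a_3 = (18/17)/(41/4) = 72/697
  n = 4: D(4) = 4(4 + 5/12) = 53/3; numerator = 1(72/697) + 1(6/17) = 318/697; a_4 = (318/697)/(53/3) = 18/697
  n = 5: D(5) = 5(5 + 5/12) = 325/12; numerator = 1(18/697) + 1(72/697) = 90/697; a_5 = (90/697)/(325/12) = 216/45305
  n = 6: D(6) = 6(6 + 5/12) = 77/2; numerator = 1(216/45305) + 1(18/697) = 1386/45305; a_6 = (1386/45305)/(77/2) = 36/45305

r = 5/3; a_0 = 1; a_1 = 12/17; a_2 = 6/17; a_3 = 72/697; a_4 = 18/697; a_5 = 216/45305; a_6 = 36/45305


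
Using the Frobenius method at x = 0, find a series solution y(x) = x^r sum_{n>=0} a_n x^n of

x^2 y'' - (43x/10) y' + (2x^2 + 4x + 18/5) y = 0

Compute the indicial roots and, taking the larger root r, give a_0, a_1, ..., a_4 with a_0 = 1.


Write in Frobenius form y'' + (p(x)/x) y' + (q(x)/x^2) y = 0:
  p(x) = -43/10,  q(x) = 2x^2 + 4x + 18/5.
Indicial equation: r(r-1) + (-43/10) r + (18/5) = 0 -> roots r_1 = 9/2, r_2 = 4/5.
Take r = r_1 = 9/2. Let y(x) = x^r sum_{n>=0} a_n x^n with a_0 = 1.
Substitute y = x^r sum a_n x^n and match x^{r+n}. The recurrence is
  D(n) a_n + 4 a_{n-1} + 2 a_{n-2} = 0,  where D(n) = (r+n)(r+n-1) + (-43/10)(r+n) + (18/5).
  a_n = [-4 a_{n-1} - 2 a_{n-2}] / D(n).
Since the indicial polynomial factors as (r - r_1)(r - r_2), D(n) = (r_1 + n - r_1)(r_1 + n - r_2) = n(n + 37/10).
Evaluating step by step (a_0 = 1):
  n = 1: D(1) = 1(1 + 37/10) = 47/10; numerator = -4(1) = -4; a_1 = (-4)/(47/10) = -40/47
  n = 2: D(2) = 2(2 + 37/10) = 57/5; numerator = -4(-40/47) - 2(1) = 66/47; a_2 = (66/47)/(57/5) = 110/893
  n = 3: D(3) = 3(3 + 37/10) = 201/10; numerator = -4(110/893) - 2(-40/47) = 1080/893; a_3 = (1080/893)/(201/10) = 3600/59831
  n = 4: D(4) = 4(4 + 37/10) = 154/5; numerator = -4(3600/59831) - 2(110/893) = -620/1273; a_4 = (-620/1273)/(154/5) = -1550/98021

r = 9/2; a_0 = 1; a_1 = -40/47; a_2 = 110/893; a_3 = 3600/59831; a_4 = -1550/98021


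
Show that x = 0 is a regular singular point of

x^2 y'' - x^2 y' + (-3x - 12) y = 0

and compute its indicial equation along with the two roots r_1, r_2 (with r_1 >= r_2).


Divide by x^2 to reach normal form y'' + P_1(x) y' + P_2(x) y = 0 with P_1(x) = -1 and P_2(x) = -3/x - 12/x^2.
x = 0 is a singular point because the y-coefficient -3/x - 12/x^2 has a pole at x = 0.
It is a regular singular point because x P_1(x) = p(x) = -x and x^2 P_2(x) = q(x) = -3x - 12 are polynomials, hence analytic at x = 0.
p(0) = 0,  q(0) = -12.
Indicial equation: r(r-1) + p(0) r + q(0) = 0, i.e. r^2 + (p(0) - 1) r + q(0) = 0, i.e. r^2 - 1 r - 12 = 0.
Discriminant: (-1)^2 - 4(-12) = 49, so r = (1 ± 7)/2.
Solving: r_1 = 4, r_2 = -3.

indicial: r^2 - 1 r - 12 = 0; roots r_1 = 4, r_2 = -3


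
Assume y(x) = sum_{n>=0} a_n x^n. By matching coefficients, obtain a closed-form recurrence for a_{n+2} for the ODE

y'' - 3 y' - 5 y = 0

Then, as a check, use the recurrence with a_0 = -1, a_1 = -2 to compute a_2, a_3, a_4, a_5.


Substitute y = sum_n a_n x^n.
y''(x) has coefficient (n+2)(n+1) a_{n+2} at x^n;
-3 y'(x) has coefficient -3 (n+1) a_{n+1} at x^n;
-5 y(x) has coefficient -5 a_n at x^n.
Matching x^n: (n+2)(n+1) a_{n+2} - 3 (n+1) a_{n+1} - 5 a_n = 0.
Thus a_{n+2} = [3 (n+1) a_{n+1} + 5 a_n] / ((n+1)(n+2)).

Check with a_0 = -1, a_1 = -2 (apply the recurrence for n = 0, 1, 2, 3): a_0 = -1, a_1 = -2, a_2 = -11/2, a_3 = -43/6, a_4 = -23/3, a_5 = -767/120.

a_(n+2) = [3 (n+1) a_(n+1) + 5 a_n] / ((n+1)(n+2)); check: a_0 = -1, a_1 = -2, a_2 = -11/2, a_3 = -43/6, a_4 = -23/3, a_5 = -767/120


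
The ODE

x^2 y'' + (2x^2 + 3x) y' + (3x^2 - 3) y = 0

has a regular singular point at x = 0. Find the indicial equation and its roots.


Divide by x^2 to reach normal form y'' + P_1(x) y' + P_2(x) y = 0 with P_1(x) = 2 + 3/x and P_2(x) = 3 - 3/x^2.
x = 0 is a singular point because the y'-coefficient 2 + 3/x has a pole at x = 0 and the y-coefficient 3 - 3/x^2 has a pole at x = 0.
It is a regular singular point because x P_1(x) = p(x) = 2x + 3 and x^2 P_2(x) = q(x) = 3x^2 - 3 are polynomials, hence analytic at x = 0.
p(0) = 3,  q(0) = -3.
Indicial equation: r(r-1) + p(0) r + q(0) = 0, i.e. r^2 + (p(0) - 1) r + q(0) = 0, i.e. r^2 + 2 r - 3 = 0.
Discriminant: (2)^2 - 4(-3) = 16, so r = (-2 ± 4)/2.
Solving: r_1 = 1, r_2 = -3.

indicial: r^2 + 2 r - 3 = 0; roots r_1 = 1, r_2 = -3


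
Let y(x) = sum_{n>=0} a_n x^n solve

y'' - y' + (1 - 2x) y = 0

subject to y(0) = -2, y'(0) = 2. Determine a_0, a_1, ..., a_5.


Ansatz: y(x) = sum_{n>=0} a_n x^n, so y'(x) = sum_{n>=1} n a_n x^(n-1) and y''(x) = sum_{n>=2} n(n-1) a_n x^(n-2).
Substitute into P(x) y'' + Q(x) y' + R(x) y = 0 with P(x) = 1, Q(x) = -1, R(x) = 1 - 2x, and match powers of x.
Initial conditions: a_0 = -2, a_1 = 2.
Setting the coefficient of each power of x to zero and solving order by order (substituting the coefficients already found):
  x^0: 2 a_2 - a_1 + a_0 = 0  ->  2 a_2 = a_1 - a_0 = 4  ->  a_2 = 2
  x^1: 6 a_3 - 2 a_2 + a_1 - 2 a_0 = 0  ->  6 a_3 = 2 a_2 - a_1 + 2 a_0 = -2  ->  a_3 = -1/3
  x^2: 12 a_4 - 3 a_3 + a_2 - 2 a_1 = 0  ->  12 a_4 = 3 a_3 - a_2 + 2 a_1 = 1  ->  a_4 = 1/12
  x^3: 20 a_5 - 4 a_4 + a_3 - 2 a_2 = 0  ->  20 a_5 = 4 a_4 - a_3 + 2 a_2 = 14/3  ->  a_5 = 7/30
Truncated series: y(x) = -2 + 2 x + 2 x^2 - (1/3) x^3 + (1/12) x^4 + (7/30) x^5 + O(x^6).

a_0 = -2; a_1 = 2; a_2 = 2; a_3 = -1/3; a_4 = 1/12; a_5 = 7/30


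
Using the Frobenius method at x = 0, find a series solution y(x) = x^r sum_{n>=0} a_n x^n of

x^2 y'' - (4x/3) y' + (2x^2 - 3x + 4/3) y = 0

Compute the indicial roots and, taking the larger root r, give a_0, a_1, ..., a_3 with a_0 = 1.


Write in Frobenius form y'' + (p(x)/x) y' + (q(x)/x^2) y = 0:
  p(x) = -4/3,  q(x) = 2x^2 - 3x + 4/3.
Indicial equation: r(r-1) + (-4/3) r + (4/3) = 0 -> roots r_1 = 4/3, r_2 = 1.
Take r = r_1 = 4/3. Let y(x) = x^r sum_{n>=0} a_n x^n with a_0 = 1.
Substitute y = x^r sum a_n x^n and match x^{r+n}. The recurrence is
  D(n) a_n - 3 a_{n-1} + 2 a_{n-2} = 0,  where D(n) = (r+n)(r+n-1) + (-4/3)(r+n) + (4/3).
  a_n = [3 a_{n-1} - 2 a_{n-2}] / D(n).
Since the indicial polynomial factors as (r - r_1)(r - r_2), D(n) = (r_1 + n - r_1)(r_1 + n - r_2) = n(n + 1/3).
Evaluating step by step (a_0 = 1):
  n = 1: D(1) = 1(1 + 1/3) = 4/3; numerator = 3(1) = 3; a_1 = (3)/(4/3) = 9/4
  n = 2: D(2) = 2(2 + 1/3) = 14/3; numerator = 3(9/4) - 2(1) = 19/4; a_2 = (19/4)/(14/3) = 57/56
  n = 3: D(3) = 3(3 + 1/3) = 10; numerator = 3(57/56) - 2(9/4) = -81/56; a_3 = (-81/56)/(10) = -81/560

r = 4/3; a_0 = 1; a_1 = 9/4; a_2 = 57/56; a_3 = -81/560


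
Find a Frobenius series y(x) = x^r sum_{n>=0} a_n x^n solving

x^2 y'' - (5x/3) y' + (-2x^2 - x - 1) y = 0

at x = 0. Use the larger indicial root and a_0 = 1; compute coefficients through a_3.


Write in Frobenius form y'' + (p(x)/x) y' + (q(x)/x^2) y = 0:
  p(x) = -5/3,  q(x) = -2x^2 - x - 1.
Indicial equation: r(r-1) + (-5/3) r + (-1) = 0 -> roots r_1 = 3, r_2 = -1/3.
Take r = r_1 = 3. Let y(x) = x^r sum_{n>=0} a_n x^n with a_0 = 1.
Substitute y = x^r sum a_n x^n and match x^{r+n}. The recurrence is
  D(n) a_n - 1 a_{n-1} - 2 a_{n-2} = 0,  where D(n) = (r+n)(r+n-1) + (-5/3)(r+n) + (-1).
  a_n = [1 a_{n-1} + 2 a_{n-2}] / D(n).
Since the indicial polynomial factors as (r - r_1)(r - r_2), D(n) = (r_1 + n - r_1)(r_1 + n - r_2) = n(n + 10/3).
Evaluating step by step (a_0 = 1):
  n = 1: D(1) = 1(1 + 10/3) = 13/3; numerator = 1(1) = 1; a_1 = (1)/(13/3) = 3/13
  n = 2: D(2) = 2(2 + 10/3) = 32/3; numerator = 1(3/13) + 2(1) = 29/13; a_2 = (29/13)/(32/3) = 87/416
  n = 3: D(3) = 3(3 + 10/3) = 19; numerator = 1(87/416) + 2(3/13) = 279/416; a_3 = (279/416)/(19) = 279/7904

r = 3; a_0 = 1; a_1 = 3/13; a_2 = 87/416; a_3 = 279/7904


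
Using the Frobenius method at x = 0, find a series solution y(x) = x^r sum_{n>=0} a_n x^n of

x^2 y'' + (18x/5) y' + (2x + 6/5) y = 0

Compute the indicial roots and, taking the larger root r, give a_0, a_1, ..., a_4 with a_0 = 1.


Write in Frobenius form y'' + (p(x)/x) y' + (q(x)/x^2) y = 0:
  p(x) = 18/5,  q(x) = 2x + 6/5.
Indicial equation: r(r-1) + (18/5) r + (6/5) = 0 -> roots r_1 = -3/5, r_2 = -2.
Take r = r_1 = -3/5. Let y(x) = x^r sum_{n>=0} a_n x^n with a_0 = 1.
Substitute y = x^r sum a_n x^n and match x^{r+n}. The recurrence is
  D(n) a_n + 2 a_{n-1} = 0,  where D(n) = (r+n)(r+n-1) + (18/5)(r+n) + (6/5).
  a_n = -2 / D(n) * a_{n-1}.
Since the indicial polynomial factors as (r - r_1)(r - r_2), D(n) = (r_1 + n - r_1)(r_1 + n - r_2) = n(n + 7/5).
Evaluating step by step (a_0 = 1):
  n = 1: D(1) = 1(1 + 7/5) = 12/5; numerator = -2(1) = -2; a_1 = (-2)/(12/5) = -5/6
  n = 2: D(2) = 2(2 + 7/5) = 34/5; numerator = -2(-5/6) = 5/3; a_2 = (5/3)/(34/5) = 25/102
  n = 3: D(3) = 3(3 + 7/5) = 66/5; numerator = -2(25/102) = -25/51; a_3 = (-25/51)/(66/5) = -125/3366
  n = 4: D(4) = 4(4 + 7/5) = 108/5; numerator = -2(-125/3366) = 125/1683; a_4 = (125/1683)/(108/5) = 625/181764

r = -3/5; a_0 = 1; a_1 = -5/6; a_2 = 25/102; a_3 = -125/3366; a_4 = 625/181764


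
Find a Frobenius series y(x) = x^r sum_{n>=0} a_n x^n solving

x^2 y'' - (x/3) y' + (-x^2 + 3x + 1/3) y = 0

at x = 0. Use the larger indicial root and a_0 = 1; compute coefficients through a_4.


Write in Frobenius form y'' + (p(x)/x) y' + (q(x)/x^2) y = 0:
  p(x) = -1/3,  q(x) = -x^2 + 3x + 1/3.
Indicial equation: r(r-1) + (-1/3) r + (1/3) = 0 -> roots r_1 = 1, r_2 = 1/3.
Take r = r_1 = 1. Let y(x) = x^r sum_{n>=0} a_n x^n with a_0 = 1.
Substitute y = x^r sum a_n x^n and match x^{r+n}. The recurrence is
  D(n) a_n + 3 a_{n-1} - 1 a_{n-2} = 0,  where D(n) = (r+n)(r+n-1) + (-1/3)(r+n) + (1/3).
  a_n = [-3 a_{n-1} + 1 a_{n-2}] / D(n).
Since the indicial polynomial factors as (r - r_1)(r - r_2), D(n) = (r_1 + n - r_1)(r_1 + n - r_2) = n(n + 2/3).
Evaluating step by step (a_0 = 1):
  n = 1: D(1) = 1(1 + 2/3) = 5/3; numerator = -3(1) = -3; a_1 = (-3)/(5/3) = -9/5
  n = 2: D(2) = 2(2 + 2/3) = 16/3; numerator = -3(-9/5) + 1(1) = 32/5; a_2 = (32/5)/(16/3) = 6/5
  n = 3: D(3) = 3(3 + 2/3) = 11; numerator = -3(6/5) + 1(-9/5) = -27/5; a_3 = (-27/5)/(11) = -27/55
  n = 4: D(4) = 4(4 + 2/3) = 56/3; numerator = -3(-27/55) + 1(6/5) = 147/55; a_4 = (147/55)/(56/3) = 63/440

r = 1; a_0 = 1; a_1 = -9/5; a_2 = 6/5; a_3 = -27/55; a_4 = 63/440
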